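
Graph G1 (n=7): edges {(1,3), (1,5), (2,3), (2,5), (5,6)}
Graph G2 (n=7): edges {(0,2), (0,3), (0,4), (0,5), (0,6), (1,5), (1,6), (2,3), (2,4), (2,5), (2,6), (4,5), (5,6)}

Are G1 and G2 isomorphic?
No, not isomorphic

The graphs are NOT isomorphic.

Counting triangles (3-cliques): G1 has 0, G2 has 9.
Triangle count is an isomorphism invariant, so differing triangle counts rule out isomorphism.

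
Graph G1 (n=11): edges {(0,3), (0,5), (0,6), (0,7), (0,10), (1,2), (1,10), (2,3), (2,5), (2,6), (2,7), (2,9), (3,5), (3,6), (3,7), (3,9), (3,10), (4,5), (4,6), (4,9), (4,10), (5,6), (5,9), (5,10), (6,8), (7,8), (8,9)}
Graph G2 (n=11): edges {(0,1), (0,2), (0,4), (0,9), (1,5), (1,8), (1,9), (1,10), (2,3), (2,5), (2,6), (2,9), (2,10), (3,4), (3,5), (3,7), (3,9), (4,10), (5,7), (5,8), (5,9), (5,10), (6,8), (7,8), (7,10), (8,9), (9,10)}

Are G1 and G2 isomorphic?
Yes, isomorphic

The graphs are isomorphic.
One valid mapping φ: V(G1) → V(G2): 0→1, 1→6, 2→2, 3→9, 4→7, 5→5, 6→10, 7→0, 8→4, 9→3, 10→8

Verify φ preserves adjacency — for each edge of G1, its image is an edge of G2:
  (0,3) → (φ(0),φ(3)) = (1,9) ∈ E(G2) ✓
  (0,5) → (φ(0),φ(5)) = (1,5) ∈ E(G2) ✓
  (0,6) → (φ(0),φ(6)) = (1,10) ∈ E(G2) ✓
  (0,7) → (φ(0),φ(7)) = (0,1) ∈ E(G2) ✓
  (0,10) → (φ(0),φ(10)) = (1,8) ∈ E(G2) ✓
  (1,2) → (φ(1),φ(2)) = (2,6) ∈ E(G2) ✓
  (1,10) → (φ(1),φ(10)) = (6,8) ∈ E(G2) ✓
  (2,3) → (φ(2),φ(3)) = (2,9) ∈ E(G2) ✓
  (2,5) → (φ(2),φ(5)) = (2,5) ∈ E(G2) ✓
  (2,6) → (φ(2),φ(6)) = (2,10) ∈ E(G2) ✓
  (2,7) → (φ(2),φ(7)) = (0,2) ∈ E(G2) ✓
  (2,9) → (φ(2),φ(9)) = (2,3) ∈ E(G2) ✓
  (3,5) → (φ(3),φ(5)) = (5,9) ∈ E(G2) ✓
  (3,6) → (φ(3),φ(6)) = (9,10) ∈ E(G2) ✓
  (3,7) → (φ(3),φ(7)) = (0,9) ∈ E(G2) ✓
  (3,9) → (φ(3),φ(9)) = (3,9) ∈ E(G2) ✓
  (3,10) → (φ(3),φ(10)) = (8,9) ∈ E(G2) ✓
  (4,5) → (φ(4),φ(5)) = (5,7) ∈ E(G2) ✓
  (4,6) → (φ(4),φ(6)) = (7,10) ∈ E(G2) ✓
  (4,9) → (φ(4),φ(9)) = (3,7) ∈ E(G2) ✓
  (4,10) → (φ(4),φ(10)) = (7,8) ∈ E(G2) ✓
  (5,6) → (φ(5),φ(6)) = (5,10) ∈ E(G2) ✓
  (5,9) → (φ(5),φ(9)) = (3,5) ∈ E(G2) ✓
  (5,10) → (φ(5),φ(10)) = (5,8) ∈ E(G2) ✓
  (6,8) → (φ(6),φ(8)) = (4,10) ∈ E(G2) ✓
  (7,8) → (φ(7),φ(8)) = (0,4) ∈ E(G2) ✓
  (8,9) → (φ(8),φ(9)) = (3,4) ∈ E(G2) ✓
All 27 edges of G1 map to edges of G2, and |E(G1)| = |E(G2)| = 27, so φ is a bijection on edges as well as vertices. Hence G1 ≅ G2.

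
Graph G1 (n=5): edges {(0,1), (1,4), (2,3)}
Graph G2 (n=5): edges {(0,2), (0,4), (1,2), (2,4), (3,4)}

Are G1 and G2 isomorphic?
No, not isomorphic

The graphs are NOT isomorphic.

Counting triangles (3-cliques): G1 has 0, G2 has 1.
Triangle count is an isomorphism invariant, so differing triangle counts rule out isomorphism.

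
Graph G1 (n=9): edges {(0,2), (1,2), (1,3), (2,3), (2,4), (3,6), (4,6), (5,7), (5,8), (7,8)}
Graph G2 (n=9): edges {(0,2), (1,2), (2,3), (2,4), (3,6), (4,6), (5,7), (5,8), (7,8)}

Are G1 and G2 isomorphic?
No, not isomorphic

The graphs are NOT isomorphic.

Counting edges: G1 has 10 edge(s); G2 has 9 edge(s).
Edge count is an isomorphism invariant (a bijection on vertices induces a bijection on edges), so differing edge counts rule out isomorphism.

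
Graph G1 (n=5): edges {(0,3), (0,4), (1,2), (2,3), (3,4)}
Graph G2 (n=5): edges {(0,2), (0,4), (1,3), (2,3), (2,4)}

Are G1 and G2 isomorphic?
Yes, isomorphic

The graphs are isomorphic.
One valid mapping φ: V(G1) → V(G2): 0→4, 1→1, 2→3, 3→2, 4→0

Verify φ preserves adjacency — for each edge of G1, its image is an edge of G2:
  (0,3) → (φ(0),φ(3)) = (2,4) ∈ E(G2) ✓
  (0,4) → (φ(0),φ(4)) = (0,4) ∈ E(G2) ✓
  (1,2) → (φ(1),φ(2)) = (1,3) ∈ E(G2) ✓
  (2,3) → (φ(2),φ(3)) = (2,3) ∈ E(G2) ✓
  (3,4) → (φ(3),φ(4)) = (0,2) ∈ E(G2) ✓
All 5 edges of G1 map to edges of G2, and |E(G1)| = |E(G2)| = 5, so φ is a bijection on edges as well as vertices. Hence G1 ≅ G2.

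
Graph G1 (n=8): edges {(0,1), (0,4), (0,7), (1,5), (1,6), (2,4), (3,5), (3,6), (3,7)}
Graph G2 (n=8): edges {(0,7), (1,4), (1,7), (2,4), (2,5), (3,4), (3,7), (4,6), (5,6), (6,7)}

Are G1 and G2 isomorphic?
No, not isomorphic

The graphs are NOT isomorphic.

Degrees in G1: deg(0)=3, deg(1)=3, deg(2)=1, deg(3)=3, deg(4)=2, deg(5)=2, deg(6)=2, deg(7)=2.
Sorted degree sequence of G1: [3, 3, 3, 2, 2, 2, 2, 1].
Degrees in G2: deg(0)=1, deg(1)=2, deg(2)=2, deg(3)=2, deg(4)=4, deg(5)=2, deg(6)=3, deg(7)=4.
Sorted degree sequence of G2: [4, 4, 3, 2, 2, 2, 2, 1].
The (sorted) degree sequence is an isomorphism invariant, so since G1 and G2 have different degree sequences they cannot be isomorphic.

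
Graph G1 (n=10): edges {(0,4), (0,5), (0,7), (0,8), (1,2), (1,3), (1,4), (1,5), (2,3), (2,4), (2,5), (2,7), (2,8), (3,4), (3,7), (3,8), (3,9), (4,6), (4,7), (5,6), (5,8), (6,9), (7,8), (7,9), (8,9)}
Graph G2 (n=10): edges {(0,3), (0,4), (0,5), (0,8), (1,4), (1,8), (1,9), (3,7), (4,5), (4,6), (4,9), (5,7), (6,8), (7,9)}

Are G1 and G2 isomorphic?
No, not isomorphic

The graphs are NOT isomorphic.

Connected components of G1: 1 component(s) with vertex sets [[0, 1, 2, 3, 4, 5, 6, 7, 8, 9]], sizes [10].
Connected components of G2: 2 component(s) with vertex sets [[2], [0, 1, 3, 4, 5, 6, 7, 8, 9]], sizes [1, 9].
The number of connected components (and the multiset of component sizes) is an isomorphism invariant — an isomorphism maps each component of G1 bijectively onto a component of G2. Since G1 has 1 component(s) and G2 has 2, they cannot be isomorphic.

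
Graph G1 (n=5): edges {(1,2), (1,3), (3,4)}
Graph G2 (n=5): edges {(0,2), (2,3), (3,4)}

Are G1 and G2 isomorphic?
Yes, isomorphic

The graphs are isomorphic.
One valid mapping φ: V(G1) → V(G2): 0→1, 1→2, 2→0, 3→3, 4→4

Verify φ preserves adjacency — for each edge of G1, its image is an edge of G2:
  (1,2) → (φ(1),φ(2)) = (0,2) ∈ E(G2) ✓
  (1,3) → (φ(1),φ(3)) = (2,3) ∈ E(G2) ✓
  (3,4) → (φ(3),φ(4)) = (3,4) ∈ E(G2) ✓
All 3 edges of G1 map to edges of G2, and |E(G1)| = |E(G2)| = 3, so φ is a bijection on edges as well as vertices. Hence G1 ≅ G2.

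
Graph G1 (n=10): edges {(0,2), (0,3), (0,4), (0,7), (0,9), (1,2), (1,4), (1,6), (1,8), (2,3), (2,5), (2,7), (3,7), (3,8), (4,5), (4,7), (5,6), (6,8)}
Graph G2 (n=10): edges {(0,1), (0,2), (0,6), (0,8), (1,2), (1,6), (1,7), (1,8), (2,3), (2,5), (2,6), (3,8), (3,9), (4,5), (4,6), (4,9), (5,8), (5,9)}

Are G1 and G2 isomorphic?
Yes, isomorphic

The graphs are isomorphic.
One valid mapping φ: V(G1) → V(G2): 0→1, 1→5, 2→2, 3→6, 4→8, 5→3, 6→9, 7→0, 8→4, 9→7

Verify φ preserves adjacency — for each edge of G1, its image is an edge of G2:
  (0,2) → (φ(0),φ(2)) = (1,2) ∈ E(G2) ✓
  (0,3) → (φ(0),φ(3)) = (1,6) ∈ E(G2) ✓
  (0,4) → (φ(0),φ(4)) = (1,8) ∈ E(G2) ✓
  (0,7) → (φ(0),φ(7)) = (0,1) ∈ E(G2) ✓
  (0,9) → (φ(0),φ(9)) = (1,7) ∈ E(G2) ✓
  (1,2) → (φ(1),φ(2)) = (2,5) ∈ E(G2) ✓
  (1,4) → (φ(1),φ(4)) = (5,8) ∈ E(G2) ✓
  (1,6) → (φ(1),φ(6)) = (5,9) ∈ E(G2) ✓
  (1,8) → (φ(1),φ(8)) = (4,5) ∈ E(G2) ✓
  (2,3) → (φ(2),φ(3)) = (2,6) ∈ E(G2) ✓
  (2,5) → (φ(2),φ(5)) = (2,3) ∈ E(G2) ✓
  (2,7) → (φ(2),φ(7)) = (0,2) ∈ E(G2) ✓
  (3,7) → (φ(3),φ(7)) = (0,6) ∈ E(G2) ✓
  (3,8) → (φ(3),φ(8)) = (4,6) ∈ E(G2) ✓
  (4,5) → (φ(4),φ(5)) = (3,8) ∈ E(G2) ✓
  (4,7) → (φ(4),φ(7)) = (0,8) ∈ E(G2) ✓
  (5,6) → (φ(5),φ(6)) = (3,9) ∈ E(G2) ✓
  (6,8) → (φ(6),φ(8)) = (4,9) ∈ E(G2) ✓
All 18 edges of G1 map to edges of G2, and |E(G1)| = |E(G2)| = 18, so φ is a bijection on edges as well as vertices. Hence G1 ≅ G2.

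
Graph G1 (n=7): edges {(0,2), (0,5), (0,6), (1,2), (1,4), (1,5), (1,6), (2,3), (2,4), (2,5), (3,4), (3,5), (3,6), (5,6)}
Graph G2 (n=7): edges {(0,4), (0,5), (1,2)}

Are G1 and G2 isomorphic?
No, not isomorphic

The graphs are NOT isomorphic.

Connected components of G1: 1 component(s) with vertex sets [[0, 1, 2, 3, 4, 5, 6]], sizes [7].
Connected components of G2: 4 component(s) with vertex sets [[3], [6], [1, 2], [0, 4, 5]], sizes [1, 1, 2, 3].
The number of connected components (and the multiset of component sizes) is an isomorphism invariant — an isomorphism maps each component of G1 bijectively onto a component of G2. Since G1 has 1 component(s) and G2 has 4, they cannot be isomorphic.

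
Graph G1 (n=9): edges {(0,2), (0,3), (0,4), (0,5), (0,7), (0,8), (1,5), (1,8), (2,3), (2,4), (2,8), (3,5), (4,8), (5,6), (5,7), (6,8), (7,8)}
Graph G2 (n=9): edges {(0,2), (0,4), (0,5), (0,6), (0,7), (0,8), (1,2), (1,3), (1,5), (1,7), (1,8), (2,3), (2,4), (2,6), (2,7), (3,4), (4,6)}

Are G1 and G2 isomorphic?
Yes, isomorphic

The graphs are isomorphic.
One valid mapping φ: V(G1) → V(G2): 0→2, 1→8, 2→4, 3→3, 4→6, 5→1, 6→5, 7→7, 8→0

Verify φ preserves adjacency — for each edge of G1, its image is an edge of G2:
  (0,2) → (φ(0),φ(2)) = (2,4) ∈ E(G2) ✓
  (0,3) → (φ(0),φ(3)) = (2,3) ∈ E(G2) ✓
  (0,4) → (φ(0),φ(4)) = (2,6) ∈ E(G2) ✓
  (0,5) → (φ(0),φ(5)) = (1,2) ∈ E(G2) ✓
  (0,7) → (φ(0),φ(7)) = (2,7) ∈ E(G2) ✓
  (0,8) → (φ(0),φ(8)) = (0,2) ∈ E(G2) ✓
  (1,5) → (φ(1),φ(5)) = (1,8) ∈ E(G2) ✓
  (1,8) → (φ(1),φ(8)) = (0,8) ∈ E(G2) ✓
  (2,3) → (φ(2),φ(3)) = (3,4) ∈ E(G2) ✓
  (2,4) → (φ(2),φ(4)) = (4,6) ∈ E(G2) ✓
  (2,8) → (φ(2),φ(8)) = (0,4) ∈ E(G2) ✓
  (3,5) → (φ(3),φ(5)) = (1,3) ∈ E(G2) ✓
  (4,8) → (φ(4),φ(8)) = (0,6) ∈ E(G2) ✓
  (5,6) → (φ(5),φ(6)) = (1,5) ∈ E(G2) ✓
  (5,7) → (φ(5),φ(7)) = (1,7) ∈ E(G2) ✓
  (6,8) → (φ(6),φ(8)) = (0,5) ∈ E(G2) ✓
  (7,8) → (φ(7),φ(8)) = (0,7) ∈ E(G2) ✓
All 17 edges of G1 map to edges of G2, and |E(G1)| = |E(G2)| = 17, so φ is a bijection on edges as well as vertices. Hence G1 ≅ G2.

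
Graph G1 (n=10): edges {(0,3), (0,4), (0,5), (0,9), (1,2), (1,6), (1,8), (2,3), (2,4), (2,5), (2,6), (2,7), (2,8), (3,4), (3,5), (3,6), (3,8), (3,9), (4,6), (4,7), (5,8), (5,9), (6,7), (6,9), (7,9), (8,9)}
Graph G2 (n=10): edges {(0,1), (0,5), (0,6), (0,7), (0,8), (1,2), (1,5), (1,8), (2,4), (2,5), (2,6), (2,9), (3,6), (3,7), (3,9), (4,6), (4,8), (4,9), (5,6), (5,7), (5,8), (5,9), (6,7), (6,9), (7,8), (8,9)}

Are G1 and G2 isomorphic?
Yes, isomorphic

The graphs are isomorphic.
One valid mapping φ: V(G1) → V(G2): 0→1, 1→3, 2→6, 3→5, 4→2, 5→0, 6→9, 7→4, 8→7, 9→8

Verify φ preserves adjacency — for each edge of G1, its image is an edge of G2:
  (0,3) → (φ(0),φ(3)) = (1,5) ∈ E(G2) ✓
  (0,4) → (φ(0),φ(4)) = (1,2) ∈ E(G2) ✓
  (0,5) → (φ(0),φ(5)) = (0,1) ∈ E(G2) ✓
  (0,9) → (φ(0),φ(9)) = (1,8) ∈ E(G2) ✓
  (1,2) → (φ(1),φ(2)) = (3,6) ∈ E(G2) ✓
  (1,6) → (φ(1),φ(6)) = (3,9) ∈ E(G2) ✓
  (1,8) → (φ(1),φ(8)) = (3,7) ∈ E(G2) ✓
  (2,3) → (φ(2),φ(3)) = (5,6) ∈ E(G2) ✓
  (2,4) → (φ(2),φ(4)) = (2,6) ∈ E(G2) ✓
  (2,5) → (φ(2),φ(5)) = (0,6) ∈ E(G2) ✓
  (2,6) → (φ(2),φ(6)) = (6,9) ∈ E(G2) ✓
  (2,7) → (φ(2),φ(7)) = (4,6) ∈ E(G2) ✓
  (2,8) → (φ(2),φ(8)) = (6,7) ∈ E(G2) ✓
  (3,4) → (φ(3),φ(4)) = (2,5) ∈ E(G2) ✓
  (3,5) → (φ(3),φ(5)) = (0,5) ∈ E(G2) ✓
  (3,6) → (φ(3),φ(6)) = (5,9) ∈ E(G2) ✓
  (3,8) → (φ(3),φ(8)) = (5,7) ∈ E(G2) ✓
  (3,9) → (φ(3),φ(9)) = (5,8) ∈ E(G2) ✓
  (4,6) → (φ(4),φ(6)) = (2,9) ∈ E(G2) ✓
  (4,7) → (φ(4),φ(7)) = (2,4) ∈ E(G2) ✓
  (5,8) → (φ(5),φ(8)) = (0,7) ∈ E(G2) ✓
  (5,9) → (φ(5),φ(9)) = (0,8) ∈ E(G2) ✓
  (6,7) → (φ(6),φ(7)) = (4,9) ∈ E(G2) ✓
  (6,9) → (φ(6),φ(9)) = (8,9) ∈ E(G2) ✓
  (7,9) → (φ(7),φ(9)) = (4,8) ∈ E(G2) ✓
  (8,9) → (φ(8),φ(9)) = (7,8) ∈ E(G2) ✓
All 26 edges of G1 map to edges of G2, and |E(G1)| = |E(G2)| = 26, so φ is a bijection on edges as well as vertices. Hence G1 ≅ G2.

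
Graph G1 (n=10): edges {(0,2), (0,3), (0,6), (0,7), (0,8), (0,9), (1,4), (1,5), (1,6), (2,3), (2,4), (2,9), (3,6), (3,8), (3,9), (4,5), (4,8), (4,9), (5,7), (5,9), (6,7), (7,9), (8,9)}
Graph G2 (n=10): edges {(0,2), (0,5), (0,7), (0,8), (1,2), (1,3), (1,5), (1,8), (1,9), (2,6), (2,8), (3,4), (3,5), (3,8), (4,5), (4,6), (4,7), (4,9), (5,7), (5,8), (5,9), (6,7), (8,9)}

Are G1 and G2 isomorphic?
Yes, isomorphic

The graphs are isomorphic.
One valid mapping φ: V(G1) → V(G2): 0→8, 1→6, 2→9, 3→1, 4→4, 5→7, 6→2, 7→0, 8→3, 9→5

Verify φ preserves adjacency — for each edge of G1, its image is an edge of G2:
  (0,2) → (φ(0),φ(2)) = (8,9) ∈ E(G2) ✓
  (0,3) → (φ(0),φ(3)) = (1,8) ∈ E(G2) ✓
  (0,6) → (φ(0),φ(6)) = (2,8) ∈ E(G2) ✓
  (0,7) → (φ(0),φ(7)) = (0,8) ∈ E(G2) ✓
  (0,8) → (φ(0),φ(8)) = (3,8) ∈ E(G2) ✓
  (0,9) → (φ(0),φ(9)) = (5,8) ∈ E(G2) ✓
  (1,4) → (φ(1),φ(4)) = (4,6) ∈ E(G2) ✓
  (1,5) → (φ(1),φ(5)) = (6,7) ∈ E(G2) ✓
  (1,6) → (φ(1),φ(6)) = (2,6) ∈ E(G2) ✓
  (2,3) → (φ(2),φ(3)) = (1,9) ∈ E(G2) ✓
  (2,4) → (φ(2),φ(4)) = (4,9) ∈ E(G2) ✓
  (2,9) → (φ(2),φ(9)) = (5,9) ∈ E(G2) ✓
  (3,6) → (φ(3),φ(6)) = (1,2) ∈ E(G2) ✓
  (3,8) → (φ(3),φ(8)) = (1,3) ∈ E(G2) ✓
  (3,9) → (φ(3),φ(9)) = (1,5) ∈ E(G2) ✓
  (4,5) → (φ(4),φ(5)) = (4,7) ∈ E(G2) ✓
  (4,8) → (φ(4),φ(8)) = (3,4) ∈ E(G2) ✓
  (4,9) → (φ(4),φ(9)) = (4,5) ∈ E(G2) ✓
  (5,7) → (φ(5),φ(7)) = (0,7) ∈ E(G2) ✓
  (5,9) → (φ(5),φ(9)) = (5,7) ∈ E(G2) ✓
  (6,7) → (φ(6),φ(7)) = (0,2) ∈ E(G2) ✓
  (7,9) → (φ(7),φ(9)) = (0,5) ∈ E(G2) ✓
  (8,9) → (φ(8),φ(9)) = (3,5) ∈ E(G2) ✓
All 23 edges of G1 map to edges of G2, and |E(G1)| = |E(G2)| = 23, so φ is a bijection on edges as well as vertices. Hence G1 ≅ G2.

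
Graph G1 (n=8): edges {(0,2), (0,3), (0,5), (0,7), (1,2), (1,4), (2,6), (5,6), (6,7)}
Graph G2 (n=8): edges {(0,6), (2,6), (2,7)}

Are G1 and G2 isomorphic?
No, not isomorphic

The graphs are NOT isomorphic.

Connected components of G1: 1 component(s) with vertex sets [[0, 1, 2, 3, 4, 5, 6, 7]], sizes [8].
Connected components of G2: 5 component(s) with vertex sets [[1], [3], [4], [5], [0, 2, 6, 7]], sizes [1, 1, 1, 1, 4].
The number of connected components (and the multiset of component sizes) is an isomorphism invariant — an isomorphism maps each component of G1 bijectively onto a component of G2. Since G1 has 1 component(s) and G2 has 5, they cannot be isomorphic.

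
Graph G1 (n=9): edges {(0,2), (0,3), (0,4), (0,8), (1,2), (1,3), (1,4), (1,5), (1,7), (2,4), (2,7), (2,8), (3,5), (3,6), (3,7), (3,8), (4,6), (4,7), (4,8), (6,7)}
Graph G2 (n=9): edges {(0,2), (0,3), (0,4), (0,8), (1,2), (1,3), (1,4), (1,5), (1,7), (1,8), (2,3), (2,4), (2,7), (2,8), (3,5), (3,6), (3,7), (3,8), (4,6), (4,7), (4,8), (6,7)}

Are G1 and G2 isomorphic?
No, not isomorphic

The graphs are NOT isomorphic.

Counting edges: G1 has 20 edge(s); G2 has 22 edge(s).
Edge count is an isomorphism invariant (a bijection on vertices induces a bijection on edges), so differing edge counts rule out isomorphism.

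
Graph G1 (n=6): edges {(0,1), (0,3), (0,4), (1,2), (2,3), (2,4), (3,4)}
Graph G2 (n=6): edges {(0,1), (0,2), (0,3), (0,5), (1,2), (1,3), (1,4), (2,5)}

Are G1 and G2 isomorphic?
No, not isomorphic

The graphs are NOT isomorphic.

Connected components of G1: 2 component(s) with vertex sets [[5], [0, 1, 2, 3, 4]], sizes [1, 5].
Connected components of G2: 1 component(s) with vertex sets [[0, 1, 2, 3, 4, 5]], sizes [6].
The number of connected components (and the multiset of component sizes) is an isomorphism invariant — an isomorphism maps each component of G1 bijectively onto a component of G2. Since G1 has 2 component(s) and G2 has 1, they cannot be isomorphic.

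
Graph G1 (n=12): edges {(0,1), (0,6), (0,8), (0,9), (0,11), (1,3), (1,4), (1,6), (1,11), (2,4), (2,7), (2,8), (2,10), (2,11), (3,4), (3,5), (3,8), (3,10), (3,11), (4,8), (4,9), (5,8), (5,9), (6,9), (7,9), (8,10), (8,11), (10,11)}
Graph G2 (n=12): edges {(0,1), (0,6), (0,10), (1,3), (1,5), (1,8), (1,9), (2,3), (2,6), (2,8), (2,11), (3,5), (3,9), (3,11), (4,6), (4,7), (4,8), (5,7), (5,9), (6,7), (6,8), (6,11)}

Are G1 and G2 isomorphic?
No, not isomorphic

The graphs are NOT isomorphic.

Counting triangles (3-cliques): G1 has 16, G2 has 9.
Triangle count is an isomorphism invariant, so differing triangle counts rule out isomorphism.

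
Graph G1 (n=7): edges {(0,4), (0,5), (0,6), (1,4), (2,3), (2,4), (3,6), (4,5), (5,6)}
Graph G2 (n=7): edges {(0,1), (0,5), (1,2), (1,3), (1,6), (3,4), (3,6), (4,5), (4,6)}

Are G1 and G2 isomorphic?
Yes, isomorphic

The graphs are isomorphic.
One valid mapping φ: V(G1) → V(G2): 0→3, 1→2, 2→0, 3→5, 4→1, 5→6, 6→4

Verify φ preserves adjacency — for each edge of G1, its image is an edge of G2:
  (0,4) → (φ(0),φ(4)) = (1,3) ∈ E(G2) ✓
  (0,5) → (φ(0),φ(5)) = (3,6) ∈ E(G2) ✓
  (0,6) → (φ(0),φ(6)) = (3,4) ∈ E(G2) ✓
  (1,4) → (φ(1),φ(4)) = (1,2) ∈ E(G2) ✓
  (2,3) → (φ(2),φ(3)) = (0,5) ∈ E(G2) ✓
  (2,4) → (φ(2),φ(4)) = (0,1) ∈ E(G2) ✓
  (3,6) → (φ(3),φ(6)) = (4,5) ∈ E(G2) ✓
  (4,5) → (φ(4),φ(5)) = (1,6) ∈ E(G2) ✓
  (5,6) → (φ(5),φ(6)) = (4,6) ∈ E(G2) ✓
All 9 edges of G1 map to edges of G2, and |E(G1)| = |E(G2)| = 9, so φ is a bijection on edges as well as vertices. Hence G1 ≅ G2.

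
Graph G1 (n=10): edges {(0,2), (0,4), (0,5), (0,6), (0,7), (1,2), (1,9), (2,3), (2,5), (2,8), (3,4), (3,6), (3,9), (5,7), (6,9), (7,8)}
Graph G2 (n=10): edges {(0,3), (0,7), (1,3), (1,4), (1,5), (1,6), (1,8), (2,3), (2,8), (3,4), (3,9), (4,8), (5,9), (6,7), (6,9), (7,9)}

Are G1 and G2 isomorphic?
Yes, isomorphic

The graphs are isomorphic.
One valid mapping φ: V(G1) → V(G2): 0→1, 1→0, 2→3, 3→9, 4→5, 5→4, 6→6, 7→8, 8→2, 9→7

Verify φ preserves adjacency — for each edge of G1, its image is an edge of G2:
  (0,2) → (φ(0),φ(2)) = (1,3) ∈ E(G2) ✓
  (0,4) → (φ(0),φ(4)) = (1,5) ∈ E(G2) ✓
  (0,5) → (φ(0),φ(5)) = (1,4) ∈ E(G2) ✓
  (0,6) → (φ(0),φ(6)) = (1,6) ∈ E(G2) ✓
  (0,7) → (φ(0),φ(7)) = (1,8) ∈ E(G2) ✓
  (1,2) → (φ(1),φ(2)) = (0,3) ∈ E(G2) ✓
  (1,9) → (φ(1),φ(9)) = (0,7) ∈ E(G2) ✓
  (2,3) → (φ(2),φ(3)) = (3,9) ∈ E(G2) ✓
  (2,5) → (φ(2),φ(5)) = (3,4) ∈ E(G2) ✓
  (2,8) → (φ(2),φ(8)) = (2,3) ∈ E(G2) ✓
  (3,4) → (φ(3),φ(4)) = (5,9) ∈ E(G2) ✓
  (3,6) → (φ(3),φ(6)) = (6,9) ∈ E(G2) ✓
  (3,9) → (φ(3),φ(9)) = (7,9) ∈ E(G2) ✓
  (5,7) → (φ(5),φ(7)) = (4,8) ∈ E(G2) ✓
  (6,9) → (φ(6),φ(9)) = (6,7) ∈ E(G2) ✓
  (7,8) → (φ(7),φ(8)) = (2,8) ∈ E(G2) ✓
All 16 edges of G1 map to edges of G2, and |E(G1)| = |E(G2)| = 16, so φ is a bijection on edges as well as vertices. Hence G1 ≅ G2.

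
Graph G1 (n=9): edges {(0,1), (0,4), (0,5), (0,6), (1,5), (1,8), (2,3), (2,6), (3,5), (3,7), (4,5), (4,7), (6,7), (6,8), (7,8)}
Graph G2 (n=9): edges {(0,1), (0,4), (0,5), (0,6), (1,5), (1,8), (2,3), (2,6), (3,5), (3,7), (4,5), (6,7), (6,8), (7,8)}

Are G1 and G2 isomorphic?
No, not isomorphic

The graphs are NOT isomorphic.

Counting edges: G1 has 15 edge(s); G2 has 14 edge(s).
Edge count is an isomorphism invariant (a bijection on vertices induces a bijection on edges), so differing edge counts rule out isomorphism.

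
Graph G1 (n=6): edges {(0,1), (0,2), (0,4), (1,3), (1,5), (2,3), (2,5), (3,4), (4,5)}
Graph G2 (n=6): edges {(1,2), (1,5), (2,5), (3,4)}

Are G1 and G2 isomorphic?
No, not isomorphic

The graphs are NOT isomorphic.

Connected components of G1: 1 component(s) with vertex sets [[0, 1, 2, 3, 4, 5]], sizes [6].
Connected components of G2: 3 component(s) with vertex sets [[0], [3, 4], [1, 2, 5]], sizes [1, 2, 3].
The number of connected components (and the multiset of component sizes) is an isomorphism invariant — an isomorphism maps each component of G1 bijectively onto a component of G2. Since G1 has 1 component(s) and G2 has 3, they cannot be isomorphic.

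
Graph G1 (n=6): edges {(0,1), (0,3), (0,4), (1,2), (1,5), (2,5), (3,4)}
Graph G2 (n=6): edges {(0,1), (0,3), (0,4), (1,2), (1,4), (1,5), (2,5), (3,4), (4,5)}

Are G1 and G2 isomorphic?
No, not isomorphic

The graphs are NOT isomorphic.

Counting edges: G1 has 7 edge(s); G2 has 9 edge(s).
Edge count is an isomorphism invariant (a bijection on vertices induces a bijection on edges), so differing edge counts rule out isomorphism.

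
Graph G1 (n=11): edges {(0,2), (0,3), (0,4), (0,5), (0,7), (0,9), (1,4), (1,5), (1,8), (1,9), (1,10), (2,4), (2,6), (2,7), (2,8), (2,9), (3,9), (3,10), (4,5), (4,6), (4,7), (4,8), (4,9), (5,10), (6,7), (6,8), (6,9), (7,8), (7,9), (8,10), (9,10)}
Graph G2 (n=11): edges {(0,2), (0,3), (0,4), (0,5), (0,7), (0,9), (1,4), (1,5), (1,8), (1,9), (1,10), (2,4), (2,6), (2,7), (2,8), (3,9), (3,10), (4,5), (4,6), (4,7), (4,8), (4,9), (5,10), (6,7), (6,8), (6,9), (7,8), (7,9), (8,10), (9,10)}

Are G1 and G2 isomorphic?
No, not isomorphic

The graphs are NOT isomorphic.

Counting edges: G1 has 31 edge(s); G2 has 30 edge(s).
Edge count is an isomorphism invariant (a bijection on vertices induces a bijection on edges), so differing edge counts rule out isomorphism.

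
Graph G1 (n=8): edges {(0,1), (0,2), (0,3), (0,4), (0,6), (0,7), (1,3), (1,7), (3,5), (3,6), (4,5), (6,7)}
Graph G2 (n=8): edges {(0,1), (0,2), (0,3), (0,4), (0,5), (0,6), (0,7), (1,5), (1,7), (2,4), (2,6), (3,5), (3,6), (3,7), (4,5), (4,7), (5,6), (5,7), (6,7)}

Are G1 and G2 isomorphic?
No, not isomorphic

The graphs are NOT isomorphic.

Counting triangles (3-cliques): G1 has 4, G2 has 18.
Triangle count is an isomorphism invariant, so differing triangle counts rule out isomorphism.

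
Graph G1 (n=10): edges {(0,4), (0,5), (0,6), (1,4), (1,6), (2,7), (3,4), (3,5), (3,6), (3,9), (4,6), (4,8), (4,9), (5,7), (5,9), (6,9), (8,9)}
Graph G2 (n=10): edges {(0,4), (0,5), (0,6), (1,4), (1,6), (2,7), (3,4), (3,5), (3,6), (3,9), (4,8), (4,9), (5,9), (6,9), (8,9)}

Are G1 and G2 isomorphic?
No, not isomorphic

The graphs are NOT isomorphic.

Counting edges: G1 has 17 edge(s); G2 has 15 edge(s).
Edge count is an isomorphism invariant (a bijection on vertices induces a bijection on edges), so differing edge counts rule out isomorphism.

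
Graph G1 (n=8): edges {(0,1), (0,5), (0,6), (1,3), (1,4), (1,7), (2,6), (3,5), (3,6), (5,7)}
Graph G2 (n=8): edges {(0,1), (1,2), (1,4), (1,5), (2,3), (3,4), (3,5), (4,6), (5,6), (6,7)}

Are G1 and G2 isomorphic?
Yes, isomorphic

The graphs are isomorphic.
One valid mapping φ: V(G1) → V(G2): 0→5, 1→1, 2→7, 3→4, 4→0, 5→3, 6→6, 7→2

Verify φ preserves adjacency — for each edge of G1, its image is an edge of G2:
  (0,1) → (φ(0),φ(1)) = (1,5) ∈ E(G2) ✓
  (0,5) → (φ(0),φ(5)) = (3,5) ∈ E(G2) ✓
  (0,6) → (φ(0),φ(6)) = (5,6) ∈ E(G2) ✓
  (1,3) → (φ(1),φ(3)) = (1,4) ∈ E(G2) ✓
  (1,4) → (φ(1),φ(4)) = (0,1) ∈ E(G2) ✓
  (1,7) → (φ(1),φ(7)) = (1,2) ∈ E(G2) ✓
  (2,6) → (φ(2),φ(6)) = (6,7) ∈ E(G2) ✓
  (3,5) → (φ(3),φ(5)) = (3,4) ∈ E(G2) ✓
  (3,6) → (φ(3),φ(6)) = (4,6) ∈ E(G2) ✓
  (5,7) → (φ(5),φ(7)) = (2,3) ∈ E(G2) ✓
All 10 edges of G1 map to edges of G2, and |E(G1)| = |E(G2)| = 10, so φ is a bijection on edges as well as vertices. Hence G1 ≅ G2.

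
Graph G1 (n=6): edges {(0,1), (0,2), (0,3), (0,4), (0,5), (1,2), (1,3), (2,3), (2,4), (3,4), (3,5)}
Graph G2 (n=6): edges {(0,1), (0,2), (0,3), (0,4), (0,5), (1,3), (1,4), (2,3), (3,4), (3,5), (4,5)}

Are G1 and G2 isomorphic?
Yes, isomorphic

The graphs are isomorphic.
One valid mapping φ: V(G1) → V(G2): 0→3, 1→1, 2→4, 3→0, 4→5, 5→2

Verify φ preserves adjacency — for each edge of G1, its image is an edge of G2:
  (0,1) → (φ(0),φ(1)) = (1,3) ∈ E(G2) ✓
  (0,2) → (φ(0),φ(2)) = (3,4) ∈ E(G2) ✓
  (0,3) → (φ(0),φ(3)) = (0,3) ∈ E(G2) ✓
  (0,4) → (φ(0),φ(4)) = (3,5) ∈ E(G2) ✓
  (0,5) → (φ(0),φ(5)) = (2,3) ∈ E(G2) ✓
  (1,2) → (φ(1),φ(2)) = (1,4) ∈ E(G2) ✓
  (1,3) → (φ(1),φ(3)) = (0,1) ∈ E(G2) ✓
  (2,3) → (φ(2),φ(3)) = (0,4) ∈ E(G2) ✓
  (2,4) → (φ(2),φ(4)) = (4,5) ∈ E(G2) ✓
  (3,4) → (φ(3),φ(4)) = (0,5) ∈ E(G2) ✓
  (3,5) → (φ(3),φ(5)) = (0,2) ∈ E(G2) ✓
All 11 edges of G1 map to edges of G2, and |E(G1)| = |E(G2)| = 11, so φ is a bijection on edges as well as vertices. Hence G1 ≅ G2.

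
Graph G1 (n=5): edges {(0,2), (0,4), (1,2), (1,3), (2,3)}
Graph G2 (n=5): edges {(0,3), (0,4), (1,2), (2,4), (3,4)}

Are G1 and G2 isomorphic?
Yes, isomorphic

The graphs are isomorphic.
One valid mapping φ: V(G1) → V(G2): 0→2, 1→3, 2→4, 3→0, 4→1

Verify φ preserves adjacency — for each edge of G1, its image is an edge of G2:
  (0,2) → (φ(0),φ(2)) = (2,4) ∈ E(G2) ✓
  (0,4) → (φ(0),φ(4)) = (1,2) ∈ E(G2) ✓
  (1,2) → (φ(1),φ(2)) = (3,4) ∈ E(G2) ✓
  (1,3) → (φ(1),φ(3)) = (0,3) ∈ E(G2) ✓
  (2,3) → (φ(2),φ(3)) = (0,4) ∈ E(G2) ✓
All 5 edges of G1 map to edges of G2, and |E(G1)| = |E(G2)| = 5, so φ is a bijection on edges as well as vertices. Hence G1 ≅ G2.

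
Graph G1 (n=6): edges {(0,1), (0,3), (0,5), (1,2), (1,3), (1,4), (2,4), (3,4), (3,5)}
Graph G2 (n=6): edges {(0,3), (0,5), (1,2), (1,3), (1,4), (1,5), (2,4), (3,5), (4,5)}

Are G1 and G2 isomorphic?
Yes, isomorphic

The graphs are isomorphic.
One valid mapping φ: V(G1) → V(G2): 0→4, 1→5, 2→0, 3→1, 4→3, 5→2

Verify φ preserves adjacency — for each edge of G1, its image is an edge of G2:
  (0,1) → (φ(0),φ(1)) = (4,5) ∈ E(G2) ✓
  (0,3) → (φ(0),φ(3)) = (1,4) ∈ E(G2) ✓
  (0,5) → (φ(0),φ(5)) = (2,4) ∈ E(G2) ✓
  (1,2) → (φ(1),φ(2)) = (0,5) ∈ E(G2) ✓
  (1,3) → (φ(1),φ(3)) = (1,5) ∈ E(G2) ✓
  (1,4) → (φ(1),φ(4)) = (3,5) ∈ E(G2) ✓
  (2,4) → (φ(2),φ(4)) = (0,3) ∈ E(G2) ✓
  (3,4) → (φ(3),φ(4)) = (1,3) ∈ E(G2) ✓
  (3,5) → (φ(3),φ(5)) = (1,2) ∈ E(G2) ✓
All 9 edges of G1 map to edges of G2, and |E(G1)| = |E(G2)| = 9, so φ is a bijection on edges as well as vertices. Hence G1 ≅ G2.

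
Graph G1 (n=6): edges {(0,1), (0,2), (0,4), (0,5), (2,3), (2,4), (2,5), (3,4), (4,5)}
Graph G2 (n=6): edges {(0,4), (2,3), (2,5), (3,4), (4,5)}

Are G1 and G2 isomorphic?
No, not isomorphic

The graphs are NOT isomorphic.

Counting triangles (3-cliques): G1 has 5, G2 has 0.
Triangle count is an isomorphism invariant, so differing triangle counts rule out isomorphism.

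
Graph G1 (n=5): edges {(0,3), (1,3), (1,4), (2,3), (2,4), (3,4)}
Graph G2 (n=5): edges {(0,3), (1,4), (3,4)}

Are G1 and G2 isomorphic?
No, not isomorphic

The graphs are NOT isomorphic.

Counting triangles (3-cliques): G1 has 2, G2 has 0.
Triangle count is an isomorphism invariant, so differing triangle counts rule out isomorphism.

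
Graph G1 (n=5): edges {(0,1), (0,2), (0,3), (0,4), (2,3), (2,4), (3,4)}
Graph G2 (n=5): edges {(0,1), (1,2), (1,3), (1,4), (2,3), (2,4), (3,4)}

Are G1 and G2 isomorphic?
Yes, isomorphic

The graphs are isomorphic.
One valid mapping φ: V(G1) → V(G2): 0→1, 1→0, 2→2, 3→3, 4→4

Verify φ preserves adjacency — for each edge of G1, its image is an edge of G2:
  (0,1) → (φ(0),φ(1)) = (0,1) ∈ E(G2) ✓
  (0,2) → (φ(0),φ(2)) = (1,2) ∈ E(G2) ✓
  (0,3) → (φ(0),φ(3)) = (1,3) ∈ E(G2) ✓
  (0,4) → (φ(0),φ(4)) = (1,4) ∈ E(G2) ✓
  (2,3) → (φ(2),φ(3)) = (2,3) ∈ E(G2) ✓
  (2,4) → (φ(2),φ(4)) = (2,4) ∈ E(G2) ✓
  (3,4) → (φ(3),φ(4)) = (3,4) ∈ E(G2) ✓
All 7 edges of G1 map to edges of G2, and |E(G1)| = |E(G2)| = 7, so φ is a bijection on edges as well as vertices. Hence G1 ≅ G2.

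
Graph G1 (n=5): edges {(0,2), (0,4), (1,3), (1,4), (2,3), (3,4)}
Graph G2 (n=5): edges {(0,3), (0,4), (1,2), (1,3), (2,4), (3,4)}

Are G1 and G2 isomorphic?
Yes, isomorphic

The graphs are isomorphic.
One valid mapping φ: V(G1) → V(G2): 0→2, 1→0, 2→1, 3→3, 4→4

Verify φ preserves adjacency — for each edge of G1, its image is an edge of G2:
  (0,2) → (φ(0),φ(2)) = (1,2) ∈ E(G2) ✓
  (0,4) → (φ(0),φ(4)) = (2,4) ∈ E(G2) ✓
  (1,3) → (φ(1),φ(3)) = (0,3) ∈ E(G2) ✓
  (1,4) → (φ(1),φ(4)) = (0,4) ∈ E(G2) ✓
  (2,3) → (φ(2),φ(3)) = (1,3) ∈ E(G2) ✓
  (3,4) → (φ(3),φ(4)) = (3,4) ∈ E(G2) ✓
All 6 edges of G1 map to edges of G2, and |E(G1)| = |E(G2)| = 6, so φ is a bijection on edges as well as vertices. Hence G1 ≅ G2.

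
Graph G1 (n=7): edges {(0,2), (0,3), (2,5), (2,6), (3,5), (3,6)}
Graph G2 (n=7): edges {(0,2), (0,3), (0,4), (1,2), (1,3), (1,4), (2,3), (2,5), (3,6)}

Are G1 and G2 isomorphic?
No, not isomorphic

The graphs are NOT isomorphic.

Degrees in G1: deg(0)=2, deg(1)=0, deg(2)=3, deg(3)=3, deg(4)=0, deg(5)=2, deg(6)=2.
Sorted degree sequence of G1: [3, 3, 2, 2, 2, 0, 0].
Degrees in G2: deg(0)=3, deg(1)=3, deg(2)=4, deg(3)=4, deg(4)=2, deg(5)=1, deg(6)=1.
Sorted degree sequence of G2: [4, 4, 3, 3, 2, 1, 1].
The (sorted) degree sequence is an isomorphism invariant, so since G1 and G2 have different degree sequences they cannot be isomorphic.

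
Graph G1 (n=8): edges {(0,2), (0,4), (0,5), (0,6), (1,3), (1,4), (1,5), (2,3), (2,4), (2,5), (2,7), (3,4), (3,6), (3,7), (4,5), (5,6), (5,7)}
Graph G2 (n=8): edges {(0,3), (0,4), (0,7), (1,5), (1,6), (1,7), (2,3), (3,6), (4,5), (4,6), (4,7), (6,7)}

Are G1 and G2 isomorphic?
No, not isomorphic

The graphs are NOT isomorphic.

Counting triangles (3-cliques): G1 has 10, G2 has 3.
Triangle count is an isomorphism invariant, so differing triangle counts rule out isomorphism.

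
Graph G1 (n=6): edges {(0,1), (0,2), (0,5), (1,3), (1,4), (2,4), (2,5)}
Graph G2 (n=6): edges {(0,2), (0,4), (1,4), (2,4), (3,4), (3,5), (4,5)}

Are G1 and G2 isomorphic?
No, not isomorphic

The graphs are NOT isomorphic.

Counting triangles (3-cliques): G1 has 1, G2 has 2.
Triangle count is an isomorphism invariant, so differing triangle counts rule out isomorphism.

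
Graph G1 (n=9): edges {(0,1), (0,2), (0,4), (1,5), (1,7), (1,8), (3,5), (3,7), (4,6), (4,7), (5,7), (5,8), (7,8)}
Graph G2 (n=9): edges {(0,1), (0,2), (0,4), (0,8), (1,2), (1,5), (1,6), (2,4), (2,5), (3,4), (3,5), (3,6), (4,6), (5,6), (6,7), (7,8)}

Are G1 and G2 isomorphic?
No, not isomorphic

The graphs are NOT isomorphic.

Degrees in G1: deg(0)=3, deg(1)=4, deg(2)=1, deg(3)=2, deg(4)=3, deg(5)=4, deg(6)=1, deg(7)=5, deg(8)=3.
Sorted degree sequence of G1: [5, 4, 4, 3, 3, 3, 2, 1, 1].
Degrees in G2: deg(0)=4, deg(1)=4, deg(2)=4, deg(3)=3, deg(4)=4, deg(5)=4, deg(6)=5, deg(7)=2, deg(8)=2.
Sorted degree sequence of G2: [5, 4, 4, 4, 4, 4, 3, 2, 2].
The (sorted) degree sequence is an isomorphism invariant, so since G1 and G2 have different degree sequences they cannot be isomorphic.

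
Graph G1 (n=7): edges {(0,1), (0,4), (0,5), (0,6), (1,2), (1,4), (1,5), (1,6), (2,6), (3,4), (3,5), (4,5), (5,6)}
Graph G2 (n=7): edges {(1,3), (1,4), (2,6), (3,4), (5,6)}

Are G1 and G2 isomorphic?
No, not isomorphic

The graphs are NOT isomorphic.

Counting triangles (3-cliques): G1 has 9, G2 has 1.
Triangle count is an isomorphism invariant, so differing triangle counts rule out isomorphism.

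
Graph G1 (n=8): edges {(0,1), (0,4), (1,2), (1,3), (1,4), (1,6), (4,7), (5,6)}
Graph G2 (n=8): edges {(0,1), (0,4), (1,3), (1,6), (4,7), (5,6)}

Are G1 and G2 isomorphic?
No, not isomorphic

The graphs are NOT isomorphic.

Counting edges: G1 has 8 edge(s); G2 has 6 edge(s).
Edge count is an isomorphism invariant (a bijection on vertices induces a bijection on edges), so differing edge counts rule out isomorphism.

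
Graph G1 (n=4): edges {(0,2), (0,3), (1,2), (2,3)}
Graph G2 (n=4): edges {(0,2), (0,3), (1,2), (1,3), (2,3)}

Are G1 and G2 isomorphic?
No, not isomorphic

The graphs are NOT isomorphic.

Counting edges: G1 has 4 edge(s); G2 has 5 edge(s).
Edge count is an isomorphism invariant (a bijection on vertices induces a bijection on edges), so differing edge counts rule out isomorphism.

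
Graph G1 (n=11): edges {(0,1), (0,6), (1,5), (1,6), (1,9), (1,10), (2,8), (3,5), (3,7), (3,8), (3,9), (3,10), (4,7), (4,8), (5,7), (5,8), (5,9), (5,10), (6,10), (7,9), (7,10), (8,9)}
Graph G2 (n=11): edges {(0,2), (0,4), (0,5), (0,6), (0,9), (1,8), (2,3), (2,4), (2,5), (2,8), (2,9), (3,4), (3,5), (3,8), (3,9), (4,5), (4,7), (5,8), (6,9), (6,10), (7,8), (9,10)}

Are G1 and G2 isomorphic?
Yes, isomorphic

The graphs are isomorphic.
One valid mapping φ: V(G1) → V(G2): 0→10, 1→9, 2→1, 3→5, 4→7, 5→2, 6→6, 7→4, 8→8, 9→3, 10→0

Verify φ preserves adjacency — for each edge of G1, its image is an edge of G2:
  (0,1) → (φ(0),φ(1)) = (9,10) ∈ E(G2) ✓
  (0,6) → (φ(0),φ(6)) = (6,10) ∈ E(G2) ✓
  (1,5) → (φ(1),φ(5)) = (2,9) ∈ E(G2) ✓
  (1,6) → (φ(1),φ(6)) = (6,9) ∈ E(G2) ✓
  (1,9) → (φ(1),φ(9)) = (3,9) ∈ E(G2) ✓
  (1,10) → (φ(1),φ(10)) = (0,9) ∈ E(G2) ✓
  (2,8) → (φ(2),φ(8)) = (1,8) ∈ E(G2) ✓
  (3,5) → (φ(3),φ(5)) = (2,5) ∈ E(G2) ✓
  (3,7) → (φ(3),φ(7)) = (4,5) ∈ E(G2) ✓
  (3,8) → (φ(3),φ(8)) = (5,8) ∈ E(G2) ✓
  (3,9) → (φ(3),φ(9)) = (3,5) ∈ E(G2) ✓
  (3,10) → (φ(3),φ(10)) = (0,5) ∈ E(G2) ✓
  (4,7) → (φ(4),φ(7)) = (4,7) ∈ E(G2) ✓
  (4,8) → (φ(4),φ(8)) = (7,8) ∈ E(G2) ✓
  (5,7) → (φ(5),φ(7)) = (2,4) ∈ E(G2) ✓
  (5,8) → (φ(5),φ(8)) = (2,8) ∈ E(G2) ✓
  (5,9) → (φ(5),φ(9)) = (2,3) ∈ E(G2) ✓
  (5,10) → (φ(5),φ(10)) = (0,2) ∈ E(G2) ✓
  (6,10) → (φ(6),φ(10)) = (0,6) ∈ E(G2) ✓
  (7,9) → (φ(7),φ(9)) = (3,4) ∈ E(G2) ✓
  (7,10) → (φ(7),φ(10)) = (0,4) ∈ E(G2) ✓
  (8,9) → (φ(8),φ(9)) = (3,8) ∈ E(G2) ✓
All 22 edges of G1 map to edges of G2, and |E(G1)| = |E(G2)| = 22, so φ is a bijection on edges as well as vertices. Hence G1 ≅ G2.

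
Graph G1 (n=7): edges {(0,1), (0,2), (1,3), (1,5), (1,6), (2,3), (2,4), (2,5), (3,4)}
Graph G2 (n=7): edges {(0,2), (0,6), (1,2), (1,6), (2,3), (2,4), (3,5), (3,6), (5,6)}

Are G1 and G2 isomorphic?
Yes, isomorphic

The graphs are isomorphic.
One valid mapping φ: V(G1) → V(G2): 0→1, 1→2, 2→6, 3→3, 4→5, 5→0, 6→4

Verify φ preserves adjacency — for each edge of G1, its image is an edge of G2:
  (0,1) → (φ(0),φ(1)) = (1,2) ∈ E(G2) ✓
  (0,2) → (φ(0),φ(2)) = (1,6) ∈ E(G2) ✓
  (1,3) → (φ(1),φ(3)) = (2,3) ∈ E(G2) ✓
  (1,5) → (φ(1),φ(5)) = (0,2) ∈ E(G2) ✓
  (1,6) → (φ(1),φ(6)) = (2,4) ∈ E(G2) ✓
  (2,3) → (φ(2),φ(3)) = (3,6) ∈ E(G2) ✓
  (2,4) → (φ(2),φ(4)) = (5,6) ∈ E(G2) ✓
  (2,5) → (φ(2),φ(5)) = (0,6) ∈ E(G2) ✓
  (3,4) → (φ(3),φ(4)) = (3,5) ∈ E(G2) ✓
All 9 edges of G1 map to edges of G2, and |E(G1)| = |E(G2)| = 9, so φ is a bijection on edges as well as vertices. Hence G1 ≅ G2.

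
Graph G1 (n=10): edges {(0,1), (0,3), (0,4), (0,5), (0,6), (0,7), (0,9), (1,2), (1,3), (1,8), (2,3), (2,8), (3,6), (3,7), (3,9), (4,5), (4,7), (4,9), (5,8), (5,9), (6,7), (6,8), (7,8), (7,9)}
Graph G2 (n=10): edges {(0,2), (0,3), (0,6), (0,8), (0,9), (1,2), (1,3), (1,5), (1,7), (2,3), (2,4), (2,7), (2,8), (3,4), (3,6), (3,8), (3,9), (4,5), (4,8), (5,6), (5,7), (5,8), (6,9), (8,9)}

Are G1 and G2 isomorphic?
Yes, isomorphic

The graphs are isomorphic.
One valid mapping φ: V(G1) → V(G2): 0→3, 1→1, 2→7, 3→2, 4→9, 5→6, 6→4, 7→8, 8→5, 9→0

Verify φ preserves adjacency — for each edge of G1, its image is an edge of G2:
  (0,1) → (φ(0),φ(1)) = (1,3) ∈ E(G2) ✓
  (0,3) → (φ(0),φ(3)) = (2,3) ∈ E(G2) ✓
  (0,4) → (φ(0),φ(4)) = (3,9) ∈ E(G2) ✓
  (0,5) → (φ(0),φ(5)) = (3,6) ∈ E(G2) ✓
  (0,6) → (φ(0),φ(6)) = (3,4) ∈ E(G2) ✓
  (0,7) → (φ(0),φ(7)) = (3,8) ∈ E(G2) ✓
  (0,9) → (φ(0),φ(9)) = (0,3) ∈ E(G2) ✓
  (1,2) → (φ(1),φ(2)) = (1,7) ∈ E(G2) ✓
  (1,3) → (φ(1),φ(3)) = (1,2) ∈ E(G2) ✓
  (1,8) → (φ(1),φ(8)) = (1,5) ∈ E(G2) ✓
  (2,3) → (φ(2),φ(3)) = (2,7) ∈ E(G2) ✓
  (2,8) → (φ(2),φ(8)) = (5,7) ∈ E(G2) ✓
  (3,6) → (φ(3),φ(6)) = (2,4) ∈ E(G2) ✓
  (3,7) → (φ(3),φ(7)) = (2,8) ∈ E(G2) ✓
  (3,9) → (φ(3),φ(9)) = (0,2) ∈ E(G2) ✓
  (4,5) → (φ(4),φ(5)) = (6,9) ∈ E(G2) ✓
  (4,7) → (φ(4),φ(7)) = (8,9) ∈ E(G2) ✓
  (4,9) → (φ(4),φ(9)) = (0,9) ∈ E(G2) ✓
  (5,8) → (φ(5),φ(8)) = (5,6) ∈ E(G2) ✓
  (5,9) → (φ(5),φ(9)) = (0,6) ∈ E(G2) ✓
  (6,7) → (φ(6),φ(7)) = (4,8) ∈ E(G2) ✓
  (6,8) → (φ(6),φ(8)) = (4,5) ∈ E(G2) ✓
  (7,8) → (φ(7),φ(8)) = (5,8) ∈ E(G2) ✓
  (7,9) → (φ(7),φ(9)) = (0,8) ∈ E(G2) ✓
All 24 edges of G1 map to edges of G2, and |E(G1)| = |E(G2)| = 24, so φ is a bijection on edges as well as vertices. Hence G1 ≅ G2.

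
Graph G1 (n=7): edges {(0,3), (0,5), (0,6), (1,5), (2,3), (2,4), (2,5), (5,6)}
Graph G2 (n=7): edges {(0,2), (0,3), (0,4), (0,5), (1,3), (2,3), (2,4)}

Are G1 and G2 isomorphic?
No, not isomorphic

The graphs are NOT isomorphic.

Degrees in G1: deg(0)=3, deg(1)=1, deg(2)=3, deg(3)=2, deg(4)=1, deg(5)=4, deg(6)=2.
Sorted degree sequence of G1: [4, 3, 3, 2, 2, 1, 1].
Degrees in G2: deg(0)=4, deg(1)=1, deg(2)=3, deg(3)=3, deg(4)=2, deg(5)=1, deg(6)=0.
Sorted degree sequence of G2: [4, 3, 3, 2, 1, 1, 0].
The (sorted) degree sequence is an isomorphism invariant, so since G1 and G2 have different degree sequences they cannot be isomorphic.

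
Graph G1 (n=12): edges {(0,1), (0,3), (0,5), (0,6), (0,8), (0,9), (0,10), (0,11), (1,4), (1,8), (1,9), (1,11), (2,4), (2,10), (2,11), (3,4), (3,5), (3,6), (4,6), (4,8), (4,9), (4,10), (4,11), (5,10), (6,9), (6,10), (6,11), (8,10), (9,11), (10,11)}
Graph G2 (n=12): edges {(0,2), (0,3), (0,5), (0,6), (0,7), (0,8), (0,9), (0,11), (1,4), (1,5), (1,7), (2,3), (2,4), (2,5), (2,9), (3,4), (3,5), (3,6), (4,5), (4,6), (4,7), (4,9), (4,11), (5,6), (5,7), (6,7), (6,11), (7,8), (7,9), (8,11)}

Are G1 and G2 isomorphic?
Yes, isomorphic

The graphs are isomorphic.
One valid mapping φ: V(G1) → V(G2): 0→0, 1→2, 2→1, 3→11, 4→4, 5→8, 6→6, 7→10, 8→9, 9→3, 10→7, 11→5

Verify φ preserves adjacency — for each edge of G1, its image is an edge of G2:
  (0,1) → (φ(0),φ(1)) = (0,2) ∈ E(G2) ✓
  (0,3) → (φ(0),φ(3)) = (0,11) ∈ E(G2) ✓
  (0,5) → (φ(0),φ(5)) = (0,8) ∈ E(G2) ✓
  (0,6) → (φ(0),φ(6)) = (0,6) ∈ E(G2) ✓
  (0,8) → (φ(0),φ(8)) = (0,9) ∈ E(G2) ✓
  (0,9) → (φ(0),φ(9)) = (0,3) ∈ E(G2) ✓
  (0,10) → (φ(0),φ(10)) = (0,7) ∈ E(G2) ✓
  (0,11) → (φ(0),φ(11)) = (0,5) ∈ E(G2) ✓
  (1,4) → (φ(1),φ(4)) = (2,4) ∈ E(G2) ✓
  (1,8) → (φ(1),φ(8)) = (2,9) ∈ E(G2) ✓
  (1,9) → (φ(1),φ(9)) = (2,3) ∈ E(G2) ✓
  (1,11) → (φ(1),φ(11)) = (2,5) ∈ E(G2) ✓
  (2,4) → (φ(2),φ(4)) = (1,4) ∈ E(G2) ✓
  (2,10) → (φ(2),φ(10)) = (1,7) ∈ E(G2) ✓
  (2,11) → (φ(2),φ(11)) = (1,5) ∈ E(G2) ✓
  (3,4) → (φ(3),φ(4)) = (4,11) ∈ E(G2) ✓
  (3,5) → (φ(3),φ(5)) = (8,11) ∈ E(G2) ✓
  (3,6) → (φ(3),φ(6)) = (6,11) ∈ E(G2) ✓
  (4,6) → (φ(4),φ(6)) = (4,6) ∈ E(G2) ✓
  (4,8) → (φ(4),φ(8)) = (4,9) ∈ E(G2) ✓
  (4,9) → (φ(4),φ(9)) = (3,4) ∈ E(G2) ✓
  (4,10) → (φ(4),φ(10)) = (4,7) ∈ E(G2) ✓
  (4,11) → (φ(4),φ(11)) = (4,5) ∈ E(G2) ✓
  (5,10) → (φ(5),φ(10)) = (7,8) ∈ E(G2) ✓
  (6,9) → (φ(6),φ(9)) = (3,6) ∈ E(G2) ✓
  (6,10) → (φ(6),φ(10)) = (6,7) ∈ E(G2) ✓
  (6,11) → (φ(6),φ(11)) = (5,6) ∈ E(G2) ✓
  (8,10) → (φ(8),φ(10)) = (7,9) ∈ E(G2) ✓
  (9,11) → (φ(9),φ(11)) = (3,5) ∈ E(G2) ✓
  (10,11) → (φ(10),φ(11)) = (5,7) ∈ E(G2) ✓
All 30 edges of G1 map to edges of G2, and |E(G1)| = |E(G2)| = 30, so φ is a bijection on edges as well as vertices. Hence G1 ≅ G2.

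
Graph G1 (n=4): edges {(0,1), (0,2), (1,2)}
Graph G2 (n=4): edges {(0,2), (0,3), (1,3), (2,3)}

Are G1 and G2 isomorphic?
No, not isomorphic

The graphs are NOT isomorphic.

Connected components of G1: 2 component(s) with vertex sets [[3], [0, 1, 2]], sizes [1, 3].
Connected components of G2: 1 component(s) with vertex sets [[0, 1, 2, 3]], sizes [4].
The number of connected components (and the multiset of component sizes) is an isomorphism invariant — an isomorphism maps each component of G1 bijectively onto a component of G2. Since G1 has 2 component(s) and G2 has 1, they cannot be isomorphic.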